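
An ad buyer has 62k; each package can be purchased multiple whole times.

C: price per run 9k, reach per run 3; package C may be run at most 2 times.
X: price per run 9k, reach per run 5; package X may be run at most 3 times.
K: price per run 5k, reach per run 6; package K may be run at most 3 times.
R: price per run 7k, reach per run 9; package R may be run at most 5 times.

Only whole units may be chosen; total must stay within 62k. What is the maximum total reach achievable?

68

This is a bounded integer knapsack.
R has the best ratio (9/7); taking only R gives at most 5×9 = 45 (stopped by the supply cap of 5).
Mixing does better — 1×X, 3×K, and 5×R: price 59 ≤ 62, reach 1·5 + 3·6 + 5·9 = 68.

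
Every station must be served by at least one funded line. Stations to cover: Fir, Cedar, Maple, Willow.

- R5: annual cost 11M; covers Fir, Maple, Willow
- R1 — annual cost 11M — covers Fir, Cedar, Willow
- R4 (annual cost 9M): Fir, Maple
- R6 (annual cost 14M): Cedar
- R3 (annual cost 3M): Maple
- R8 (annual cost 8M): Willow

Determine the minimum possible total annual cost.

14

Choose R1 and R3: together they cover Fir, Cedar, Maple, Willow — every station.
Total annual cost: 11 + 3 = 14.
No cover costs less than 14.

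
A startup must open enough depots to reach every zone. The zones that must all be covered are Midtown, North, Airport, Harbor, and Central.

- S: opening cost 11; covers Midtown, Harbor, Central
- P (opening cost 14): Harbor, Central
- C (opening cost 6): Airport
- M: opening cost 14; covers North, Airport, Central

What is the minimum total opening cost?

25

Choose S and M: together they cover Midtown, North, Airport, Harbor, Central — every zone.
Total opening cost: 11 + 14 = 25.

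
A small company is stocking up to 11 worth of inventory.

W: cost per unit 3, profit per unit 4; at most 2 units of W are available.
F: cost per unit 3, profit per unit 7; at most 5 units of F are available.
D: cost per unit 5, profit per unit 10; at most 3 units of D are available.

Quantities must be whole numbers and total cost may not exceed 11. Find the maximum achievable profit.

2×F and 1×D: cost 11 ≤ 11, profit 2·7 + 1·10 = 24.
3×F: cost 9 ≤ 11, profit 3·7 = 21.
Best is 24.

24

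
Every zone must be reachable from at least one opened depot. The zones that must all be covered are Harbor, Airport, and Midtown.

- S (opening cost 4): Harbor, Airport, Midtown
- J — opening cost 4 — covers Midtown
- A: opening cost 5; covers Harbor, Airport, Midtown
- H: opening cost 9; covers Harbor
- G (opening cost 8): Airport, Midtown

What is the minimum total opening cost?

S alone covers Harbor, Airport, Midtown — every zone.
Total opening cost: 4.
No cover costs less than 4.

4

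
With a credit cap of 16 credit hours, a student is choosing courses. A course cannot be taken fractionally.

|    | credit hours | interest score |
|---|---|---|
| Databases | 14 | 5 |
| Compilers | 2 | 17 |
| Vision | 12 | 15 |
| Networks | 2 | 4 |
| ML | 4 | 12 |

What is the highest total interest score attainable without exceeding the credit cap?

Take Compilers, Vision, and Networks: credit hours 2 + 12 + 2 = 16 ≤ 16, interest score 17 + 15 + 4 = 36.
No other feasible combination does better.

36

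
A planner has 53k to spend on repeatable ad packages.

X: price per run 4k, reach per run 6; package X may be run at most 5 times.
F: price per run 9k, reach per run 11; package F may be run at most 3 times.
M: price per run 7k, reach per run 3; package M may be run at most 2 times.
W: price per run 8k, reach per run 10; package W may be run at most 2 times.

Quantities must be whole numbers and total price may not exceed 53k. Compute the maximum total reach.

4×X, 2×F, and 2×W: price 50 ≤ 53, reach 4·6 + 2·11 + 2·10 = 66.
4×X, 3×F, and 1×W: price 51 ≤ 53, reach 4·6 + 3·11 + 1·10 = 67.
Best is 67.

67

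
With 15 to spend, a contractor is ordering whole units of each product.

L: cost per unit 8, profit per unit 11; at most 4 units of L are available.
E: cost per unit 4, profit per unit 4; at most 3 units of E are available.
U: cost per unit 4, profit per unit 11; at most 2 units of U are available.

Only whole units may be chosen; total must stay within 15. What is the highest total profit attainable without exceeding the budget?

26

1×E and 2×U: cost 12 ≤ 15, profit 1·4 + 2·11 = 26.
2×U: cost 8 ≤ 15, profit 2·11 = 22.
Best is 26.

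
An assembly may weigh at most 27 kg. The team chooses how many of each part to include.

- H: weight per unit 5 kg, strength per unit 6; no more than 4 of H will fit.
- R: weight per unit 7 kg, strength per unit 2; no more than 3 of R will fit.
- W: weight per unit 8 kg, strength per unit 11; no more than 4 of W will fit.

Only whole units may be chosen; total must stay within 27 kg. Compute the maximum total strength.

34

Take 2×H and 2×W: weight 26 ≤ 27, strength 2·6 + 2·11 = 34.
No other integer combination yields more.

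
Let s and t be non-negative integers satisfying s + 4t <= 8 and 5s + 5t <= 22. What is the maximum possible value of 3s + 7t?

The continuous relaxation peaks at (3.2, 1.2) with value 18.00; rounding to a feasible lattice point costs some objective.
(s,t)=(3,1) is feasible, giving 16.
(s,t)=(2,1) is feasible, giving 13.
(s,t)=(4,0) is feasible, giving 12.
(s,t)=(3,0) is feasible, giving 9.
No feasible integer point exceeds 16.

16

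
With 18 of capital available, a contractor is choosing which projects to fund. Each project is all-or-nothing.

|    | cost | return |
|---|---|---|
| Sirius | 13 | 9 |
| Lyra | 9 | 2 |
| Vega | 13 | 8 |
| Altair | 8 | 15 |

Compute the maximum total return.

17

Allowing fractional choices, the relaxed optimum would be about 21.9, but projects are indivisible.
Sirius: cost 13 ≤ 18, return 9.
Lyra + Altair: cost 9 + 8 = 17 ≤ 18, return 2 + 15 = 17.
Altair: cost 8 ≤ 18, return 15.
Best is Lyra and Altair with total return 17.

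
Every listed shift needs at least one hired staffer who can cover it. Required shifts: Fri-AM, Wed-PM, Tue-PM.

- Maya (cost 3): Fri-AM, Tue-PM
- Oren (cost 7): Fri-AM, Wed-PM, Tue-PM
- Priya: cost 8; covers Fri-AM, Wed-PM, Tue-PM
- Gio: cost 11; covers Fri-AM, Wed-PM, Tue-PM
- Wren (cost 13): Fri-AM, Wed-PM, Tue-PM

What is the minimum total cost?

7

The greedy cost-per-new-shift heuristic would pick Maya and Oren for 10, but a cheaper cover exists.
Oren alone covers Fri-AM, Wed-PM, Tue-PM — every shift.
Total cost: 7.
No cover costs less than 7.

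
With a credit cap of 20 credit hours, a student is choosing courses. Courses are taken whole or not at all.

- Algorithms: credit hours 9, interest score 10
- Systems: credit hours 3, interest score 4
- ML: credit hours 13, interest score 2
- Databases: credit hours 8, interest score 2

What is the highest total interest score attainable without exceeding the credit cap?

Take Algorithms, Systems, and Databases: credit hours 9 + 3 + 8 = 20 ≤ 20, interest score 10 + 4 + 2 = 16.
No other feasible combination does better.

16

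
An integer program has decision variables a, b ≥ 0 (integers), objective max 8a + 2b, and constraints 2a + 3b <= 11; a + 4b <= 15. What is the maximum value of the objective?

40

(a,b)=(5,0) is feasible, giving 40.
(a,b)=(4,1) is feasible, giving 34.
(a,b)=(4,0) is feasible, giving 32.
No feasible integer point exceeds 40.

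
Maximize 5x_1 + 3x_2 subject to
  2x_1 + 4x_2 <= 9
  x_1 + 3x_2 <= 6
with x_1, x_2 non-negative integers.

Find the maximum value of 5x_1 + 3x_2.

The continuous relaxation peaks at (4.5, 0) with value 22.50; rounding to a feasible lattice point costs some objective.
(x_1,x_2)=(4,0): 2·4+4·0=8≤9, 1·4+3·0=4≤6, objective 20.
(x_1,x_2)=(3,0): 2·3+4·0=6≤9, 1·3+3·0=3≤6, objective 15.
No feasible integer point exceeds 20.

20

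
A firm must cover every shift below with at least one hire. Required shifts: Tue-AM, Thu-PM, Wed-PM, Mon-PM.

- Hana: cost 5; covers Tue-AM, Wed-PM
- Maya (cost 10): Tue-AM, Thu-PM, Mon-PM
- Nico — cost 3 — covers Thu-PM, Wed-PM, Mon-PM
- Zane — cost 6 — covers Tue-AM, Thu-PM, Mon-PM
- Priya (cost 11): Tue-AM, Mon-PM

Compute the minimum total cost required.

This is an integer covering problem.
Choose Hana and Nico: together they cover Tue-AM, Thu-PM, Wed-PM, Mon-PM — every shift.
Total cost: 5 + 3 = 8.
No cover costs less than 8.

8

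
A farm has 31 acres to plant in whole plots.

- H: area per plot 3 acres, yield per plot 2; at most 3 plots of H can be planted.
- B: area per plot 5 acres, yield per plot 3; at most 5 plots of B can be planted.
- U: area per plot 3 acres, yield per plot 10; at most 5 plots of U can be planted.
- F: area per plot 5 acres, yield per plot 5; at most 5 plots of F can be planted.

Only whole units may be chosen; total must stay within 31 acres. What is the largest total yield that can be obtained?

2×H, 5×U, and 2×F: area 31 ≤ 31, yield 2·2 + 5·10 + 2·5 = 64.
5×U and 3×F: area 30 ≤ 31, yield 5·10 + 3·5 = 65.
Best is 65.

65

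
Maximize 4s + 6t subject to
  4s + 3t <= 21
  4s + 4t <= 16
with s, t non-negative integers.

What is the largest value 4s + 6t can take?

(s,t)=(0,4): 4·0+3·4=12≤21, 4·0+4·4=16≤16, objective 24.
(s,t)=(1,3): 4·1+3·3=13≤21, 4·1+4·3=16≤16, objective 22.
No feasible integer point exceeds 24.

24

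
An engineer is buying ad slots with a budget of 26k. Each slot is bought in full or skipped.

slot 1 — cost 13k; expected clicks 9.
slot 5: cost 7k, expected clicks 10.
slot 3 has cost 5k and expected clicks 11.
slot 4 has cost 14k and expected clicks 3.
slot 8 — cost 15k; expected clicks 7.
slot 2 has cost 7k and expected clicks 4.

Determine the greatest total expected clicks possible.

30

Take slot 1, slot 5, and slot 3: cost 13 + 7 + 5 = 25 ≤ 26, expected clicks 9 + 10 + 11 = 30.
No other feasible combination does better.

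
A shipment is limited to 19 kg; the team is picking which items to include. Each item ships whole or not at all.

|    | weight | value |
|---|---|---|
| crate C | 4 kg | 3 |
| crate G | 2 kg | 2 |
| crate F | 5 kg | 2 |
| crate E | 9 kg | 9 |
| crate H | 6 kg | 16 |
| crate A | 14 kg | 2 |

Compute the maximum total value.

This is a 0-1 knapsack instance.
Allowing fractional choices, the relaxed optimum would be about 28.5, but items are indivisible.
crate C + crate E + crate H: weight 4 + 9 + 6 = 19 ≤ 19, value 3 + 9 + 16 = 28.
crate E + crate H: weight 9 + 6 = 15 ≤ 19, value 9 + 16 = 25.
crate G + crate E + crate H: weight 2 + 9 + 6 = 17 ≤ 19, value 2 + 9 + 16 = 27.
Best is crate C, crate E, and crate H with total value 28.

28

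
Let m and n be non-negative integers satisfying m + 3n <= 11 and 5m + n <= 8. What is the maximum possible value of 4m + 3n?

The continuous relaxation peaks at (0.929, 3.36) with value 13.79; rounding to a feasible lattice point costs some objective.
(m,n)=(1,3): 1·1+3·3=10≤11, 5·1+1·3=8≤8, objective 13.
(m,n)=(1,2): 1·1+3·2=7≤11, 5·1+1·2=7≤8, objective 10.
(m,n)=(0,3): 1·0+3·3=9≤11, 5·0+1·3=3≤8, objective 9.
No feasible integer point exceeds 13.

13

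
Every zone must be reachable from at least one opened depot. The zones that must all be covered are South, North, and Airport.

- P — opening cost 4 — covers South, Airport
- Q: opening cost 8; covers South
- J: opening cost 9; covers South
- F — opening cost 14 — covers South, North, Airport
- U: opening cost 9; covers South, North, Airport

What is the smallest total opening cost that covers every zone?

The greedy cost-per-new-zone heuristic would pick P and U for 13, but a cheaper cover exists.
U alone covers South, North, Airport — every zone.
Total opening cost: 9.
No cover costs less than 9.

9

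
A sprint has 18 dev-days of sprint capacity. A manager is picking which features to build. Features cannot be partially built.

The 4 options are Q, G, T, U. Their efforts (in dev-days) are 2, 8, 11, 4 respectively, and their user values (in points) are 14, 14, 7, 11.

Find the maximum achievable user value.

This is an integer program with binary decision variables.
Q + T + U: effort 2 + 11 + 4 = 17 ≤ 18, user value 14 + 7 + 11 = 32.
Q + G + U: effort 2 + 8 + 4 = 14 ≤ 18, user value 14 + 14 + 11 = 39.
Best is Q, G, and U with total user value 39.

39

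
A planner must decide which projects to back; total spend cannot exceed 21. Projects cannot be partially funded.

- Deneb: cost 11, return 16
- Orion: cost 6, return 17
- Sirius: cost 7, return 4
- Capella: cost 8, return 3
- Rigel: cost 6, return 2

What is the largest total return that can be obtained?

33

This is an integer program with binary decision variables.
Allowing fractional choices, the relaxed optimum would be about 35.3, but projects are indivisible.
Deneb + Orion: cost 11 + 6 = 17 ≤ 21, return 16 + 17 = 33.
Orion + Sirius + Rigel: cost 6 + 7 + 6 = 19 ≤ 21, return 17 + 4 + 2 = 23.
Orion + Sirius + Capella: cost 6 + 7 + 8 = 21 ≤ 21, return 17 + 4 + 3 = 24.
Best is Deneb and Orion with total return 33.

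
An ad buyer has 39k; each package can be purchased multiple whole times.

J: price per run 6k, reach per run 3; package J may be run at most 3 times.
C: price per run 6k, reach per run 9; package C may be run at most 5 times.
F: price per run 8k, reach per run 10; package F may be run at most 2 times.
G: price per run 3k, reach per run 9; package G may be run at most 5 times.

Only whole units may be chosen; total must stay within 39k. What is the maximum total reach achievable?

81

This is a bounded integer knapsack.
G has the best ratio (9/3); taking only G gives at most 5×9 = 45 (stopped by the supply cap of 5).
Mixing does better — 4×C and 5×G: price 39 ≤ 39, reach 4·9 + 5·9 = 81.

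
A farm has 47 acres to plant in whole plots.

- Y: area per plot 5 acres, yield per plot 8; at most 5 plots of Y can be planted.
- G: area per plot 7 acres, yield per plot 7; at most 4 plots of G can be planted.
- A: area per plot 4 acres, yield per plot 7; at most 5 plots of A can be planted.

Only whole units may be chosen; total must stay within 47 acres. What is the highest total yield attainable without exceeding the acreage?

75

5×Y and 5×A: area 45 ≤ 47, yield 5·8 + 5·7 = 75.
4×Y, 1×G, and 5×A: area 47 ≤ 47, yield 4·8 + 1·7 + 5·7 = 74.
Best is 75.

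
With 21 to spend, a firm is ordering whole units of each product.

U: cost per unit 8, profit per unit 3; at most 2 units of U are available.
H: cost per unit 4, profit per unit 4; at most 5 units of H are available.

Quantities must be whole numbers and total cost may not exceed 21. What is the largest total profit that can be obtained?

20

H has the best ratio (4/4); taking only H gives at most 5×4 = 20 (stopped by the cost limit).
Optimal: 5×H: cost 20 ≤ 21, profit 5·4 = 20.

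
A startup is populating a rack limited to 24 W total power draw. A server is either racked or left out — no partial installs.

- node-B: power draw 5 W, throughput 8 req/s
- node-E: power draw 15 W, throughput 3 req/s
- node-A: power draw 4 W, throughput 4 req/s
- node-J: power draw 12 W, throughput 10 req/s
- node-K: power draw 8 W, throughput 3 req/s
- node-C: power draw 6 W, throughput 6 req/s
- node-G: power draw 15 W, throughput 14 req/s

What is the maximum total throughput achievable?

26

Take node-B, node-A, and node-G: power draw 5 + 4 + 15 = 24 ≤ 24, throughput 8 + 4 + 14 = 26.
No other feasible combination does better.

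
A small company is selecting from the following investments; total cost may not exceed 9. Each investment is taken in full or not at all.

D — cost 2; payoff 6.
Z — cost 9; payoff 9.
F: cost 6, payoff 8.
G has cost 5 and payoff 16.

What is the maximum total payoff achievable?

22

Treat it as a binary knapsack problem.
Allowing fractional choices, the relaxed optimum would be about 24.7, but investments are indivisible.
G: cost 5 ≤ 9, payoff 16.
D + G: cost 2 + 5 = 7 ≤ 9, payoff 6 + 16 = 22.
Best is D and G with total payoff 22.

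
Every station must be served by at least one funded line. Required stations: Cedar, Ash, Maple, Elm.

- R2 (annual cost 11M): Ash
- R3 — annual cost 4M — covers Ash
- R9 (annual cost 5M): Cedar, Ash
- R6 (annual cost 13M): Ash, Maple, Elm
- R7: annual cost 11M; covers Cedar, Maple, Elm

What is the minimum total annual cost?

This is an integer covering problem.
The greedy cost-per-new-station heuristic would pick R9 and R7 for 16, but a cheaper cover exists.
Choose R3 and R7: together they cover Cedar, Ash, Maple, Elm — every station.
Total annual cost: 4 + 11 = 15.
No cover costs less than 15.

15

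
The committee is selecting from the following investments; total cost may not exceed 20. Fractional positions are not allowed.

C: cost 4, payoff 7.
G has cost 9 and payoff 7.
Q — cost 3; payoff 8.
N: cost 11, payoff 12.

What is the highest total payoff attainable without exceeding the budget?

Allowing fractional choices, the relaxed optimum would be about 28.6, but investments are indivisible.
Q + N: cost 3 + 11 = 14 ≤ 20, payoff 8 + 12 = 20.
C + Q + N: cost 4 + 3 + 11 = 18 ≤ 20, payoff 7 + 8 + 12 = 27.
C + G + Q: cost 4 + 9 + 3 = 16 ≤ 20, payoff 7 + 7 + 8 = 22.
Best is C, Q, and N with total payoff 27.

27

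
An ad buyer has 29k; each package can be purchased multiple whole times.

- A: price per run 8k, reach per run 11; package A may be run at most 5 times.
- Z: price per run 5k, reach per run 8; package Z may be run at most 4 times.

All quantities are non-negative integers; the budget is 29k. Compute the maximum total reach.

3×A and 1×Z: price 29 ≤ 29, reach 3·11 + 1·8 = 41.
1×A and 4×Z: price 28 ≤ 29, reach 1·11 + 4·8 = 43.
Best is 43.

43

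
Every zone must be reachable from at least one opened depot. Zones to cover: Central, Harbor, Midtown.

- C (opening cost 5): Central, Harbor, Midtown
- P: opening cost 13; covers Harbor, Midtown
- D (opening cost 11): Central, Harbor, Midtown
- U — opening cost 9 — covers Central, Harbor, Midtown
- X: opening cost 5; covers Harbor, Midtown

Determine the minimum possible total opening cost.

5

C alone covers Central, Harbor, Midtown — every zone.
Total opening cost: 5.
No cover costs less than 5.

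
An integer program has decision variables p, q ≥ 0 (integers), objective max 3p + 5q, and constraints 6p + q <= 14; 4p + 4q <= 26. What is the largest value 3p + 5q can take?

Relaxing integrality, the LP optimum is 32.50 at (p,q) = (0, 6.5), which is not an integer point.
(p,q)=(0,6): 6·0+1·6=6≤14, 4·0+4·6=24≤26, objective 30.
(p,q)=(1,5): 6·1+1·5=11≤14, 4·1+4·5=24≤26, objective 28.
No feasible integer point exceeds 30.

30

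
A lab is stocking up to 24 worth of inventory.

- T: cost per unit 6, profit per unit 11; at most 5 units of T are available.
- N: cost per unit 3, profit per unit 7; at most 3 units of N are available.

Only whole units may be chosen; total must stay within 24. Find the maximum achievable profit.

N has the best ratio (7/3); taking only N gives at most 3×7 = 21 (stopped by the supply cap of 3).
Mixing does better — 3×T and 2×N: cost 24 ≤ 24, profit 3·11 + 2·7 = 47.

47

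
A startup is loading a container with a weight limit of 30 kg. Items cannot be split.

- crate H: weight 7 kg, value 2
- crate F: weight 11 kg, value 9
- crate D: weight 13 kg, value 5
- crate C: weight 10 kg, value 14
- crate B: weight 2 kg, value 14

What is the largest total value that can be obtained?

39

Allowing fractional choices, the relaxed optimum would be about 39.7, but items are indivisible.
crate F + crate C + crate B: weight 11 + 10 + 2 = 23 ≤ 30, value 9 + 14 + 14 = 37.
crate H + crate F + crate C + crate B: weight 7 + 11 + 10 + 2 = 30 ≤ 30, value 2 + 9 + 14 + 14 = 39.
Best is crate H, crate F, crate C, and crate B with total value 39.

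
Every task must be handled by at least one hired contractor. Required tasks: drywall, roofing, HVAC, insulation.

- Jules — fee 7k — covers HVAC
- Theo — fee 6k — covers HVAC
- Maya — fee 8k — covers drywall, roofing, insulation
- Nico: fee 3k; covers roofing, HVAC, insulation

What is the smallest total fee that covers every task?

11

This is an integer covering problem.
Choose Maya and Nico: together they cover drywall, roofing, HVAC, insulation — every task.
Total fee: 8 + 3 = 11.
No cover costs less than 11.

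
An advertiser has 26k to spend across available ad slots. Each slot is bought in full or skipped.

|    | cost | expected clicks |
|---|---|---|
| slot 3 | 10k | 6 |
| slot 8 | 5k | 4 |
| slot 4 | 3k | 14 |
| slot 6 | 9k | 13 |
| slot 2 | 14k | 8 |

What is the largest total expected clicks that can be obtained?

35

Allowing fractional choices, the relaxed optimum would be about 36.4, but ad slots are indivisible.
slot 3 + slot 4 + slot 6: cost 10 + 3 + 9 = 22 ≤ 26, expected clicks 6 + 14 + 13 = 33.
slot 4 + slot 6 + slot 2: cost 3 + 9 + 14 = 26 ≤ 26, expected clicks 14 + 13 + 8 = 35.
slot 8 + slot 4 + slot 6: cost 5 + 3 + 9 = 17 ≤ 26, expected clicks 4 + 14 + 13 = 31.
Best is slot 4, slot 6, and slot 2 with total expected clicks 35.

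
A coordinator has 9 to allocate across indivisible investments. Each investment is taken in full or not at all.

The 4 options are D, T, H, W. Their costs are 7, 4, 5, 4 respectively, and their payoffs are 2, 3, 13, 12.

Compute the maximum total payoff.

25

This is an integer program with binary decision variables.
T + H: cost 4 + 5 = 9 ≤ 9, payoff 3 + 13 = 16.
H + W: cost 5 + 4 = 9 ≤ 9, payoff 13 + 12 = 25.
T + W: cost 4 + 4 = 8 ≤ 9, payoff 3 + 12 = 15.
Best is H and W with total payoff 25.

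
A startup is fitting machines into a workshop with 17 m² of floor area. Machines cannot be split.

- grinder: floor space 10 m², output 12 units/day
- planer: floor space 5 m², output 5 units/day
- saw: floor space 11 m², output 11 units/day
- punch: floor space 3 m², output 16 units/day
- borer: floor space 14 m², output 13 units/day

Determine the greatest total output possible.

29

This is a 0-1 knapsack instance.
Allowing fractional choices, the relaxed optimum would be about 32.0, but machines are indivisible.
grinder + punch: floor space 10 + 3 = 13 ≤ 17, output 12 + 16 = 28.
punch + borer: floor space 3 + 14 = 17 ≤ 17, output 16 + 13 = 29.
saw + punch: floor space 11 + 3 = 14 ≤ 17, output 11 + 16 = 27.
Best is punch and borer with total output 29.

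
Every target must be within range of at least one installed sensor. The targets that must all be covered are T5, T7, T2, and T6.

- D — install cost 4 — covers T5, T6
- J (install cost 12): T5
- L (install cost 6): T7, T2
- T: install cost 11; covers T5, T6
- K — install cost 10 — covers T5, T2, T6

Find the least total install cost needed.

10

This is a weighted set-cover instance.
Choose D and L: together they cover T5, T7, T2, T6 — every target.
Total install cost: 4 + 6 = 10.
No cover costs less than 10.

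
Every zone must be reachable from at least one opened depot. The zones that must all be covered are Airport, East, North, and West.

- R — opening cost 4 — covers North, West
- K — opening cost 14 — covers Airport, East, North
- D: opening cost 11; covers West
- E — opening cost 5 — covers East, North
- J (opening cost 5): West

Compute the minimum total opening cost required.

18

The greedy cost-per-new-zone heuristic would pick R, E, and K for 23, but a cheaper cover exists.
Choose R and K: together they cover Airport, East, North, West — every zone.
Total opening cost: 4 + 14 = 18.
No cover costs less than 18.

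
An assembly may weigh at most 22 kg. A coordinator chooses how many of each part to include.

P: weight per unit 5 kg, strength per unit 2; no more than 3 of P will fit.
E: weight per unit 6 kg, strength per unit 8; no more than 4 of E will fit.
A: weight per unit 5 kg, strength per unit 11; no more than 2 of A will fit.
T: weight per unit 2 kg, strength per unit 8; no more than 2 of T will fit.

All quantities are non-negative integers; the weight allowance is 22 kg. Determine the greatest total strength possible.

1×E, 2×A, and 2×T: weight 20 ≤ 22, strength 1·8 + 2·11 + 2·8 = 46.
2×E, 1×A, and 2×T: weight 21 ≤ 22, strength 2·8 + 1·11 + 2·8 = 43.
Best is 46.

46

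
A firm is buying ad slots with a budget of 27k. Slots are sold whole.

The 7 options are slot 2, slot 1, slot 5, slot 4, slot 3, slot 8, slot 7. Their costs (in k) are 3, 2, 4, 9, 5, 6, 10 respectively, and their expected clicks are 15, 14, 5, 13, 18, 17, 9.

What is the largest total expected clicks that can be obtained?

77

This is an integer program with binary decision variables.
slot 2 + slot 1 + slot 3 + slot 8 + slot 7: cost 3 + 2 + 5 + 6 + 10 = 26 ≤ 27, expected clicks 15 + 14 + 18 + 17 + 9 = 73.
slot 2 + slot 1 + slot 4 + slot 3 + slot 8: cost 3 + 2 + 9 + 5 + 6 = 25 ≤ 27, expected clicks 15 + 14 + 13 + 18 + 17 = 77.
slot 2 + slot 1 + slot 5 + slot 3 + slot 8: cost 3 + 2 + 4 + 5 + 6 = 20 ≤ 27, expected clicks 15 + 14 + 5 + 18 + 17 = 69.
Best is slot 2, slot 1, slot 4, slot 3, and slot 8 with total expected clicks 77.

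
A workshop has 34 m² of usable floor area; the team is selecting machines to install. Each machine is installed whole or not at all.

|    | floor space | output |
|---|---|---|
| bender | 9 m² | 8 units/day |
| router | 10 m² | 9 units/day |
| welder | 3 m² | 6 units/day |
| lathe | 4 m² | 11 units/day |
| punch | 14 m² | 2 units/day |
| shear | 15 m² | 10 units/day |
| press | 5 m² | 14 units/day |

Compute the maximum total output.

Allowing fractional choices, the relaxed optimum would be about 50.0, but machines are indivisible.
bender + lathe + shear + press: floor space 9 + 4 + 15 + 5 = 33 ≤ 34, output 8 + 11 + 10 + 14 = 43.
bender + router + welder + lathe + press: floor space 9 + 10 + 3 + 4 + 5 = 31 ≤ 34, output 8 + 9 + 6 + 11 + 14 = 48.
router + lathe + shear + press: floor space 10 + 4 + 15 + 5 = 34 ≤ 34, output 9 + 11 + 10 + 14 = 44.
Best is bender, router, welder, lathe, and press with total output 48.

48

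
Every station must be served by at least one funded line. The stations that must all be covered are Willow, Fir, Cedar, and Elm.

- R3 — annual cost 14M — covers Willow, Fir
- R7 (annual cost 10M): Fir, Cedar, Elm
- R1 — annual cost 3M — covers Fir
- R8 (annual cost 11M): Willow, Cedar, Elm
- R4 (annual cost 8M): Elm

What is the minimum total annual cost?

14

Choose R1 and R8: together they cover Willow, Fir, Cedar, Elm — every station.
Total annual cost: 3 + 11 = 14.
No cover costs less than 14.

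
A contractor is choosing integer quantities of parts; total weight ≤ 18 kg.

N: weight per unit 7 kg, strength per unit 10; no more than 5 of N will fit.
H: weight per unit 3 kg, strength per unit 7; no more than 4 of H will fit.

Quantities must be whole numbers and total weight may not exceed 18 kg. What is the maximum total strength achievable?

31

This is a bounded integer knapsack.
H has the best ratio (7/3); taking only H gives at most 4×7 = 28 (stopped by the supply cap of 4).
Mixing does better — 1×N and 3×H: weight 16 ≤ 18, strength 1·10 + 3·7 = 31.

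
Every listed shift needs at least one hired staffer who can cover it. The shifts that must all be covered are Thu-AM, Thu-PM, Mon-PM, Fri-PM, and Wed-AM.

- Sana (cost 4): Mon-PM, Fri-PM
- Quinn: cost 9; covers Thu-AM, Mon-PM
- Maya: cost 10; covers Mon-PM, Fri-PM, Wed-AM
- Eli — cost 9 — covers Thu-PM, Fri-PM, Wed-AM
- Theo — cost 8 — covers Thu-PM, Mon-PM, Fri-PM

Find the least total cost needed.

The greedy cost-per-new-shift heuristic would pick Sana, Eli, and Quinn for 22, but a cheaper cover exists.
Choose Quinn and Eli: together they cover Thu-AM, Thu-PM, Mon-PM, Fri-PM, Wed-AM — every shift.
Total cost: 9 + 9 = 18.
No cover costs less than 18.

18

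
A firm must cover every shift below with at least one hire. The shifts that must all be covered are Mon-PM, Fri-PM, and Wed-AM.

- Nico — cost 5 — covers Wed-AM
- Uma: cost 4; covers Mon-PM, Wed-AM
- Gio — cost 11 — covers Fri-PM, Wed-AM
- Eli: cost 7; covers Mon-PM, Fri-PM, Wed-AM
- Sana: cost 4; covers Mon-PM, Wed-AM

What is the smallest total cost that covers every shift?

This is a weighted set-cover instance.
Eli alone covers Mon-PM, Fri-PM, Wed-AM — every shift.
Total cost: 7.

7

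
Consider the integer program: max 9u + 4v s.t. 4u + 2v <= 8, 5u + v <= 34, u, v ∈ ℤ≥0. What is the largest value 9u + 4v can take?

18

(u,v)=(2,0): 4·2+2·0=8≤8, 5·2+1·0=10≤34, objective 18.
(u,v)=(1,1): 4·1+2·1=6≤8, 5·1+1·1=6≤34, objective 13.
(u,v)=(1,0): 4·1+2·0=4≤8, 5·1+1·0=5≤34, objective 9.
No feasible integer point exceeds 18.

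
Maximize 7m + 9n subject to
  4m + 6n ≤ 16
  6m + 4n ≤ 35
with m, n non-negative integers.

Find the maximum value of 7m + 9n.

(m,n)=(4,0): 4·4+6·0=16≤16, 6·4+4·0=24≤35, objective 28.
(m,n)=(3,0): 4·3+6·0=12≤16, 6·3+4·0=18≤35, objective 21.
The best lattice point is (4,0), giving 28.

28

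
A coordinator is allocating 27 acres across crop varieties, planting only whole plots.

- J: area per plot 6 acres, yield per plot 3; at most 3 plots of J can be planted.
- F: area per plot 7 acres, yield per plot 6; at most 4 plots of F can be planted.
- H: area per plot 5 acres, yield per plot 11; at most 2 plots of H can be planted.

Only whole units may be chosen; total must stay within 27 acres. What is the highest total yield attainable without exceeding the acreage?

Take 2×F and 2×H: area 24 ≤ 27, yield 2·6 + 2·11 = 34.
H has the best ratio (11/5) and is taken to its limit of 2; remaining capacity is filled optimally with the others.

34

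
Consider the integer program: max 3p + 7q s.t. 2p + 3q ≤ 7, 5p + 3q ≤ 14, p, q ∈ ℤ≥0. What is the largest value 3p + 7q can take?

(p,q)=(0,2) is feasible, giving 14.
(p,q)=(1,1) is feasible, giving 10.
(p,q)=(0,1) is feasible, giving 7.
No feasible integer point exceeds 14.

14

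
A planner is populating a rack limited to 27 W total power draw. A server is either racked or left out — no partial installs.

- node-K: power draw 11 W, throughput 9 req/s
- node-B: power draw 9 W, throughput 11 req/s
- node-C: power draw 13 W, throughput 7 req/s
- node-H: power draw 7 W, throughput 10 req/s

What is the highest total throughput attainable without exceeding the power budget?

30

This is a 0-1 knapsack instance.
node-B + node-H: power draw 9 + 7 = 16 ≤ 27, throughput 11 + 10 = 21.
node-K + node-B: power draw 11 + 9 = 20 ≤ 27, throughput 9 + 11 = 20.
node-K + node-B + node-H: power draw 11 + 9 + 7 = 27 ≤ 27, throughput 9 + 11 + 10 = 30.
Best is node-K, node-B, and node-H with total throughput 30.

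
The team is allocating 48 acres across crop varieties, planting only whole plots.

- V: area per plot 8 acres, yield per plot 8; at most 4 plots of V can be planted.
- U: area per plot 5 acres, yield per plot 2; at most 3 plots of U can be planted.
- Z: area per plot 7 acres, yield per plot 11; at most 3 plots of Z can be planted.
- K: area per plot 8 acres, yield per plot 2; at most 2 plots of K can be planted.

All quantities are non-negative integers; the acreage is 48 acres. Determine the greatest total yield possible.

4×V and 2×Z: area 46 ≤ 48, yield 4·8 + 2·11 = 54.
3×V and 3×Z: area 45 ≤ 48, yield 3·8 + 3·11 = 57.
Best is 57.

57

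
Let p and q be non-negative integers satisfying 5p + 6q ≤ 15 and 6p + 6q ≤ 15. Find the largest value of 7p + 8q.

(p,q)=(0,2): 5·0+6·2=12≤15, 6·0+6·2=12≤15, objective 16.
(p,q)=(1,1): 5·1+6·1=11≤15, 6·1+6·1=12≤15, objective 15.
(p,q)=(0,1): 5·0+6·1=6≤15, 6·0+6·1=6≤15, objective 8.
The best lattice point is (0,2), giving 16.

16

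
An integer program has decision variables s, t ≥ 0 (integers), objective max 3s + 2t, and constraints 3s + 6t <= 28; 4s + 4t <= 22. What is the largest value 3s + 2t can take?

15

(s,t)=(5,0) is feasible, giving 15.
(s,t)=(4,1) is feasible, giving 14.
The best lattice point is (5,0), giving 15.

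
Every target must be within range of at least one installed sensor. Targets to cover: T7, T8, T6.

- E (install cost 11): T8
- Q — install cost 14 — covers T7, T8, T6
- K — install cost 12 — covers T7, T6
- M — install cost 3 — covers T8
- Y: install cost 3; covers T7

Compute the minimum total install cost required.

14

The greedy cost-per-new-target heuristic would pick M, Y, and K for 18, but a cheaper cover exists.
Q alone covers T7, T8, T6 — every target.
Total install cost: 14.
No cover costs less than 14.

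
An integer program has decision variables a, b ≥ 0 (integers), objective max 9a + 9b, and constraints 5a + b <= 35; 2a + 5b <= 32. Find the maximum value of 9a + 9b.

90

The continuous relaxation peaks at (6.22, 3.91) with value 91.17; rounding to a feasible lattice point costs some objective.
(a,b)=(6,4): 5·6+1·4=34≤35, 2·6+5·4=32≤32, objective 90.
(a,b)=(5,4): 5·5+1·4=29≤35, 2·5+5·4=30≤32, objective 81.
The best lattice point is (6,4), giving 90.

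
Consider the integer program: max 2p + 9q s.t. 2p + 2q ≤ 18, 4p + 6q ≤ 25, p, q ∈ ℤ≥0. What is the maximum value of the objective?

(p,q)=(0,4): 2·0+2·4=8≤18, 4·0+6·4=24≤25, objective 36.
(p,q)=(1,3): 2·1+2·3=8≤18, 4·1+6·3=22≤25, objective 29.
(p,q)=(0,3): 2·0+2·3=6≤18, 4·0+6·3=18≤25, objective 27.
No feasible integer point exceeds 36.

36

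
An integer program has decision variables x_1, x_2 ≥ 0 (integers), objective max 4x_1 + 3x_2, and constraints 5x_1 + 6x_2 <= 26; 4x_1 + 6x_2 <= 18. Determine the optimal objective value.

16

(x_1,x_2)=(4,0) is feasible, giving 16.
(x_1,x_2)=(3,1) is feasible, giving 15.
(x_1,x_2)=(3,0) is feasible, giving 12.
Maximum is 16 at (x_1,x_2)=(4,0).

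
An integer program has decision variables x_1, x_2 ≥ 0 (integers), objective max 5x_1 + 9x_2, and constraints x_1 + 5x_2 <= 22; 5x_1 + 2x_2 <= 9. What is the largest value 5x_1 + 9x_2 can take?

The continuous relaxation peaks at (0.0435, 4.39) with value 39.74; rounding to a feasible lattice point costs some objective.
(x_1,x_2)=(0,4): 1·0+5·4=20≤22, 5·0+2·4=8≤9, objective 36.
(x_1,x_2)=(0,3): 1·0+5·3=15≤22, 5·0+2·3=6≤9, objective 27.
No feasible integer point exceeds 36.

36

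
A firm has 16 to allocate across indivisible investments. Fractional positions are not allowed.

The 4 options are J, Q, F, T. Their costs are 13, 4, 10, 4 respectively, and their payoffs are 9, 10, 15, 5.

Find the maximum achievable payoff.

25

Take Q and F: cost 4 + 10 = 14 ≤ 16, payoff 10 + 15 = 25.
No other feasible combination does better.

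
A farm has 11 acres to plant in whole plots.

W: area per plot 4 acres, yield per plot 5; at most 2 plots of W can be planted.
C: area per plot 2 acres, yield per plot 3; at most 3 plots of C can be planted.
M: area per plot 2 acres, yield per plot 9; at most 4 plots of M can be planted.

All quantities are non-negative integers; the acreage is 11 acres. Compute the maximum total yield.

39

4×M: area 8 ≤ 11, yield 4·9 = 36.
1×C and 4×M: area 10 ≤ 11, yield 1·3 + 4·9 = 39.
Best is 39.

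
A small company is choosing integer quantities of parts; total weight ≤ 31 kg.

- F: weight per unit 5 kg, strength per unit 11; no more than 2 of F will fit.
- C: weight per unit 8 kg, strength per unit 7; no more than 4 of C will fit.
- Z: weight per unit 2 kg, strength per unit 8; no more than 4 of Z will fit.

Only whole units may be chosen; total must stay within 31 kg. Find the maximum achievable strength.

61

This is a bounded integer knapsack.
2×F, 1×C, and 4×Z: weight 26 ≤ 31, strength 2·11 + 1·7 + 4·8 = 61.
1×F, 2×C, and 4×Z: weight 29 ≤ 31, strength 1·11 + 2·7 + 4·8 = 57.
Best is 61.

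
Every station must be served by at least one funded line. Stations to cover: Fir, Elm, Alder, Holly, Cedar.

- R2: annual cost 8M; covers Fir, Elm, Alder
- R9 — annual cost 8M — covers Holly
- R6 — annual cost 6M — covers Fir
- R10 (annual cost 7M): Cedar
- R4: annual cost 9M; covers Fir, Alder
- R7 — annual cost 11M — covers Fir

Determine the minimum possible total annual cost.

Choose R2, R9, and R10: together they cover Fir, Elm, Alder, Holly, Cedar — every station.
Total annual cost: 8 + 8 + 7 = 23.
No cover costs less than 23.

23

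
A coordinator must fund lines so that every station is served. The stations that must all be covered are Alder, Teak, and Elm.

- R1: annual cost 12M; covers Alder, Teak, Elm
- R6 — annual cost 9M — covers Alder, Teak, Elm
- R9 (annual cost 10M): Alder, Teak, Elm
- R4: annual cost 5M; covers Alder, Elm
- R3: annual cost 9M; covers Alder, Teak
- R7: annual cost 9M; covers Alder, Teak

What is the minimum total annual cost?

R6 alone covers Alder, Teak, Elm — every station.
Total annual cost: 9.

9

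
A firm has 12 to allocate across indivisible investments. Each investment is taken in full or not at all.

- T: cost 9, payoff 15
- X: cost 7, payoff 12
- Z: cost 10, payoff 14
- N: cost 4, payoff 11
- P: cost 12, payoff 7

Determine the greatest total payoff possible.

23

Take X and N: cost 7 + 4 = 11 ≤ 12, payoff 12 + 11 = 23.
No other feasible combination does better.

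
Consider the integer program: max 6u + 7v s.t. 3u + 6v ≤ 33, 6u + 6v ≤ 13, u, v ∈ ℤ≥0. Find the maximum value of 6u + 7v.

14

(u,v)=(0,2) is feasible, giving 14.
(u,v)=(1,1) is feasible, giving 13.
Maximum is 14 at (u,v)=(0,2).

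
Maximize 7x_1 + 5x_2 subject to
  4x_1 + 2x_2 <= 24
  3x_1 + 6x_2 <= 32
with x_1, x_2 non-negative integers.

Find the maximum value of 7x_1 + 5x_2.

45

Relaxing integrality, the LP optimum is 46.67 at (x_1,x_2) = (4.44, 3.11), which is not an integer point.
(x_1,x_2)=(5,2): 4·5+2·2=24≤24, 3·5+6·2=27≤32, objective 45.
(x_1,x_2)=(4,3): 4·4+2·3=22≤24, 3·4+6·3=30≤32, objective 43.
Maximum is 45 at (x_1,x_2)=(5,2).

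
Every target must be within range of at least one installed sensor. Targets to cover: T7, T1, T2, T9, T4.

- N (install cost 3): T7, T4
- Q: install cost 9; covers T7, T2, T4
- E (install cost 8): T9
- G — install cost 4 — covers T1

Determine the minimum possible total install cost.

21

The greedy cost-per-new-target heuristic would pick N, G, E, and Q for 24, but a cheaper cover exists.
Choose Q, E, and G: together they cover T7, T1, T2, T9, T4 — every target.
Total install cost: 9 + 8 + 4 = 21.
No cover costs less than 21.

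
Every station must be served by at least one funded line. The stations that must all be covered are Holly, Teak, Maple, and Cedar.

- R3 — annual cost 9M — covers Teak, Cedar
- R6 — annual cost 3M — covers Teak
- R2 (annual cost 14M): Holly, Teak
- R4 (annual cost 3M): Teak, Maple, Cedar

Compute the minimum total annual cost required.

Choose R2 and R4: together they cover Holly, Teak, Maple, Cedar — every station.
Total annual cost: 14 + 3 = 17.
No cover costs less than 17.

17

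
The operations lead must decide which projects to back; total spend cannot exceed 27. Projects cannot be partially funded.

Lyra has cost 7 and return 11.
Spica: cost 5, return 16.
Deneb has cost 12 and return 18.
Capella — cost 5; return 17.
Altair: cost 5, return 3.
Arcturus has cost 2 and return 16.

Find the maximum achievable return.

67

Take Spica, Deneb, Capella, and Arcturus: cost 5 + 12 + 5 + 2 = 24 ≤ 27, return 16 + 18 + 17 + 16 = 67.
No other feasible combination does better.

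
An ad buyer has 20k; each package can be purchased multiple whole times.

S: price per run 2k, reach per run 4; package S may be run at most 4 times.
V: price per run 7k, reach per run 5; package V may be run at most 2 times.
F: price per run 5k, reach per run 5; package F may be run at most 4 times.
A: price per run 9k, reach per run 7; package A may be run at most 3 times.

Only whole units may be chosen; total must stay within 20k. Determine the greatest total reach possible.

26

Take 4×S and 2×F: price 18 ≤ 20, reach 4·4 + 2·5 = 26.
S has the best ratio (4/2) and is taken to its limit of 4; remaining capacity is filled optimally with the others.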